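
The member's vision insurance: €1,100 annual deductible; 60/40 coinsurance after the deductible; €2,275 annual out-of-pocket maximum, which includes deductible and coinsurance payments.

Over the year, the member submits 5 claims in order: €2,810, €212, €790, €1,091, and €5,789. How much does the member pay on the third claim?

€316

Bill 1, €2,810: deductible takes €1,100, €1,710 remains; member's 40% is €684. Cost to member: €1,784. OOP to date €1,784.
Bill 2, €212: 40% coinsurance on €212 = €84.80. Member pays €84.80; OOP now €1,868.80.
Bill 3, €790: 40% coinsurance on €790 = €316. Member owes €316 (running OOP €2,184.80).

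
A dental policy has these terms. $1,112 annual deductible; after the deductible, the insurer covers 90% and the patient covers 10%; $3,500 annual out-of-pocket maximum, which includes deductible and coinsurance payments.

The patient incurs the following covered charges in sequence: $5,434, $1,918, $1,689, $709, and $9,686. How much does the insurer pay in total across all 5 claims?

$16,491.60

Bill 1, $5,434: $1,112 finishes the deductible; $4,322 goes to coinsurance; coinsurance $4,322 × 10% = $432.20. Patient pays $1,544.20; OOP now $1,544.20. Insurer: $5,434 − $1,544.20 = $3,889.80.
Bill 2, $1,918: 10% coinsurance on $1,918 = $191.80. Patient pays $191.80; OOP now $1,736. Plan pays $1,918 − $191.80 = $1,726.20.
Bill 3, $1,689: deductible already satisfied, so patient's share is 10% × $1,689 = $168.90. Patient pays $168.90; OOP now $1,904.90. Insurer: $1,689 − $168.90 = $1,520.10.
Bill 4, $709: deductible met; 10% of $709 = $70.90. Patient pays $70.90; OOP now $1,975.80. Insurer: $709 − $70.90 = $638.10.
Bill 5, $9,686: deductible already satisfied, so patient's share is 10% × $9,686 = $968.60. Patient owes $968.60 (running OOP $2,944.40). Insurer: $9,686 − $968.60 = $8,717.40.
Insurer total: $3,889.80 + $1,726.20 + $1,520.10 + $638.10 + $8,717.40 = $16,491.60.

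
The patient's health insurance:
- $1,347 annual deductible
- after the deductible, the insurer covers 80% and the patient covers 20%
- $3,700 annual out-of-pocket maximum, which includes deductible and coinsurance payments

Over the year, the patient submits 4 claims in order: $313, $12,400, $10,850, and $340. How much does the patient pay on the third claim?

$79.80

Claim 1 ($313): entire amount goes to the deductible. Cost to patient: $313. OOP to date $313.
Claim 2 ($12,400): deductible takes $1,034, $11,366 remains; 20% of $11,366 = $2,273.20. Patient pays $3,307.20; OOP now $3,620.20.
Claim 3 ($10,850): deductible already satisfied, so patient's share is 20% × $10,850 = $2,170. That would push OOP to $5,790.20, over the $3,700 cap, so patient pays $3,700 − $3,620.20 = $79.80.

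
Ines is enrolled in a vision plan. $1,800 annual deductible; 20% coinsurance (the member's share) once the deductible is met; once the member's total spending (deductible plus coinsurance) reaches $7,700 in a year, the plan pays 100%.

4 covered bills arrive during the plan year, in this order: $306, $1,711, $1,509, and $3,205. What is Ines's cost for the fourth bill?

$641

Claim 1 — $306: fully absorbed by the deductible. Cost to member: $306. OOP to date $306.
Claim 2 — $1,711: $1,494 to deductible, leaving $217; 20% of $217 = $43.40. Cost to member: $1,537.40. OOP to date $1,843.40.
Claim 3 — $1,509: deductible already satisfied, so member's share is 20% × $1,509 = $301.80. Member owes $301.80 (running OOP $2,145.20).
Claim 4 — $3,205: deductible met; 20% of $3,205 = $641. Member pays $641; OOP now $2,786.20.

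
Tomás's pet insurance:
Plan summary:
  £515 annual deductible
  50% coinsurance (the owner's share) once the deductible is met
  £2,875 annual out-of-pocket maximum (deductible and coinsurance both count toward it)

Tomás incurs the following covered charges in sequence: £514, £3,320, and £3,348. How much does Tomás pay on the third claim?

Claim 1 (£514): all of it applies to the deductible. Cost to owner: £514. OOP to date £514.
Claim 2 (£3,320): £1 to deductible, leaving £3,319; coinsurance £3,319 × 50% = £1,659.50. Owner owes £1,660.50 (running OOP £2,174.50).
Claim 3 (£3,348): deductible already satisfied, so owner's share is 50% × £3,348 = £1,674. OOP would hit £3,848.50 > £2,875, so the cap limits the owner to £2,875 − £2,174.50 = £700.50.

£700.50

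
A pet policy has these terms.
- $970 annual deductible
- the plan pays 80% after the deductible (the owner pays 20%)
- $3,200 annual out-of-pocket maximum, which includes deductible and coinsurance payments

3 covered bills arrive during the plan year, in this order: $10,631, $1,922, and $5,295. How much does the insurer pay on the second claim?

#1 ($10,631): $970 to deductible, leaving $9,661; 20% of $9,661 = $1,932.20. Owner owes $2,902.20 (running OOP $2,902.20). Insurer: $10,631 − $2,902.20 = $7,728.80.
#2 ($1,922): deductible met; 20% of $1,922 = $384.40. OOP would hit $3,286.60 > $3,200, so the cap limits the owner to $3,200 − $2,902.20 = $297.80. Insurer: $1,922 − $297.80 = $1,624.20.

$1,624.20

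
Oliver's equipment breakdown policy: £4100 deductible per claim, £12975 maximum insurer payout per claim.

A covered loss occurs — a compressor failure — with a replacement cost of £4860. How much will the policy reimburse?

Subtract the deductible: £4860 − £4100 = £760.
£760 ≤ £12975, so the limit doesn't bind; insurer pays £760.

£760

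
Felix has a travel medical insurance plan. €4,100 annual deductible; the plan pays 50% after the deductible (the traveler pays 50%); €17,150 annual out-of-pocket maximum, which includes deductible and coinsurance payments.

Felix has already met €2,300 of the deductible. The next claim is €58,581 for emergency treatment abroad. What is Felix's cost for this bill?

€14,850

Deductible still to meet: €4,100 − €2,300 = €1,800.
The remaining €56,781 (= €58,581 − €1,800) moves to coinsurance.
Traveler's 50% share of €56,781 is €28,390.50.
Traveler responsibility before any cap: €1,800 + €28,390.50 = €30,190.50.
That would bring total out-of-pocket to €32,490.50, past the €17,150 cap. The traveler is capped at €17,150 − €2,300 = €14,850 on this claim.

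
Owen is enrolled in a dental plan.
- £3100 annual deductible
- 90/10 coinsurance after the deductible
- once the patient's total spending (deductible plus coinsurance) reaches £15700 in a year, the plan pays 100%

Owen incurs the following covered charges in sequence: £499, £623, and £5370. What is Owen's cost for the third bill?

Claim 1 (£499): fully absorbed by the deductible. Patient pays £499; OOP now £499.
Claim 2 (£623): entire amount goes to the deductible. Patient pays £623; OOP now £1122.
Claim 3 (£5370): £1978 to deductible, leaving £3392; 10% of £3392 = £339.20. Cost to patient: £2317.20. OOP to date £3439.20.

£2317.20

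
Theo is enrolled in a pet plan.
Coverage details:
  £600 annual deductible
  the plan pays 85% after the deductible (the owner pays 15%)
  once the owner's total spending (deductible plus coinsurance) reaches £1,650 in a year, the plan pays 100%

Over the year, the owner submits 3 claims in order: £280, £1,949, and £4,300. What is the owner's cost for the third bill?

£645

#1 (£280): entire amount goes to the deductible. Owner owes £280 (running OOP £280).
#2 (£1,949): £320 to deductible, leaving £1,629; 15% of £1,629 = £244.35. Cost to owner: £564.35. OOP to date £844.35.
#3 (£4,300): 15% coinsurance on £4,300 = £645. Owner owes £645 (running OOP £1,489.35).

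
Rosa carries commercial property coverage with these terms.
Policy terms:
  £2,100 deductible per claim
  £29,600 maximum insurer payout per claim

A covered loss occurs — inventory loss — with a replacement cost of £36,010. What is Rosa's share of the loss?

£6,410

After the deductible, £36,010 − £2,100 = £33,910 remains.
£33,910 exceeds the £29,600 limit, so the insurer pays the limit: £29,600.
Business's share is the uncovered remainder: £36,010 − £29,600 = £6,410.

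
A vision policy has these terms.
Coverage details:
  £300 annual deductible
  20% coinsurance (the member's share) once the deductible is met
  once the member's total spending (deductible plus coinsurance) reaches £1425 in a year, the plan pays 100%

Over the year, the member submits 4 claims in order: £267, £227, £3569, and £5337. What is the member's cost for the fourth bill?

#1 (£267): entire amount goes to the deductible. Member owes £267 (running OOP £267).
#2 (£227): £33 finishes the deductible; £194 goes to coinsurance; 20% of £194 = £38.80. Member pays £71.80; OOP now £338.80.
#3 (£3569): deductible met; 20% of £3569 = £713.80. Member pays £713.80; OOP now £1052.60.
#4 (£5337): deductible met; 20% of £5337 = £1067.40. That would push OOP to £2120, over the £1425 cap, so member pays £1425 − £1052.60 = £372.40.

£372.40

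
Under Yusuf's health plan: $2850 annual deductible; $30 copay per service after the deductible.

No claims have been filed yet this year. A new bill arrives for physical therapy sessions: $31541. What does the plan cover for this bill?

Nothing has been paid toward the $2850 deductible, so the first $2850 of this charge is applied there.
That leaves $31541 − $2850 = $28691 for the copay.
Copay on this service: $30.
That puts the patient's cost at $2850 + $30 = $2880.
Insurer pays the balance: $31541 − $2880 = $28661.

$28661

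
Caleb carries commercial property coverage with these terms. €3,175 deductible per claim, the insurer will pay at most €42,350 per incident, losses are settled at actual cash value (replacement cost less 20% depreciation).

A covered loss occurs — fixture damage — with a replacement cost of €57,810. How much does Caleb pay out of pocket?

At 20% depreciation, ACV = €57,810 − €11,562 = €46,248.
Subtract the deductible: €46,248 − €3,175 = €43,073.
The €42,350 per-incident cap binds; insurer pays €42,350.
Business's share is the uncovered remainder: €57,810 − €42,350 = €15,460.

€15,460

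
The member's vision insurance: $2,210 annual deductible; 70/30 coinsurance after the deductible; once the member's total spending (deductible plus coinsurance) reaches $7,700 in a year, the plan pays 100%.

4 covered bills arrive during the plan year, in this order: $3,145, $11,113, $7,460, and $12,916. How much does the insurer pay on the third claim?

Claim 1 — $3,145: deductible takes $2,210, $935 remains; member's 30% is $280.50. Member owes $2,490.50 (running OOP $2,490.50). Plan pays $3,145 − $2,490.50 = $654.50.
Claim 2 — $11,113: deductible met; 30% of $11,113 = $3,333.90. Member pays $3,333.90; OOP now $5,824.40. Plan pays $11,113 − $3,333.90 = $7,779.10.
Claim 3 — $7,460: deductible already satisfied, so member's share is 30% × $7,460 = $2,238. Adding that to $5,824.40 gives $8,062.40, past the $7,700 cap; member pays only $7,700 − $5,824.40 = $1,875.60. Plan pays $7,460 − $1,875.60 = $5,584.40.

$5,584.40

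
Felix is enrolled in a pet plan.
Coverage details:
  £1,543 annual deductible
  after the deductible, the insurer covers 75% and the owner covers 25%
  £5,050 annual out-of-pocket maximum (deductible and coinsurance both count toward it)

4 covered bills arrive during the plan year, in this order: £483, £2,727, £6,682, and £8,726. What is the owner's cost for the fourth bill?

£1,419.75

Claim 1 (£483): all of it applies to the deductible. Owner pays £483; OOP now £483.
Claim 2 (£2,727): £1,060 finishes the deductible; £1,667 goes to coinsurance; coinsurance £1,667 × 25% = £416.75. Cost to owner: £1,476.75. OOP to date £1,959.75.
Claim 3 (£6,682): deductible met; 25% of £6,682 = £1,670.50. Cost to owner: £1,670.50. OOP to date £3,630.25.
Claim 4 (£8,726): deductible met; 25% of £8,726 = £2,181.50. OOP would hit £5,811.75 > £5,050, so the cap limits the owner to £5,050 − £3,630.25 = £1,419.75.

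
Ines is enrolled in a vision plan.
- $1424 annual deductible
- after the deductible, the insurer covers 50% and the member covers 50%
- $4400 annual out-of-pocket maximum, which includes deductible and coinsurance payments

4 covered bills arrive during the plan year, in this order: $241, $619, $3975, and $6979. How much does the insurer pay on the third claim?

$1705.50

Claim 1 — $241: fully absorbed by the deductible. Cost to member: $241. OOP to date $241. Insurer: $241 − $241 = $0.
Claim 2 — $619: entire amount goes to the deductible. Cost to member: $619. OOP to date $860. Plan pays $619 − $619 = $0.
Claim 3 — $3975: $564 finishes the deductible; $3411 goes to coinsurance; coinsurance $3411 × 50% = $1705.50. Member pays $2269.50; OOP now $3129.50. Insurer: $3975 − $2269.50 = $1705.50.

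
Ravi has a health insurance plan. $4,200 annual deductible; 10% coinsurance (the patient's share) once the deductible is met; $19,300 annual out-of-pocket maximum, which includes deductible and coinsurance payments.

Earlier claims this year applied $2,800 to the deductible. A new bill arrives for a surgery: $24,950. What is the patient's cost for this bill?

$3,755

Remaining deductible: $4,200 − $2,800 = $1,400.
That leaves $24,950 − $1,400 = $23,550 for coinsurance.
Coinsurance: $23,550 × 10% = $2,355.
So the patient owes $1,400 + $2,355 = $3,755 before any cap.
Year-to-date out-of-pocket becomes $2,800 + $3,755 = $6,555, still under the $19,300 maximum, so no cap applies.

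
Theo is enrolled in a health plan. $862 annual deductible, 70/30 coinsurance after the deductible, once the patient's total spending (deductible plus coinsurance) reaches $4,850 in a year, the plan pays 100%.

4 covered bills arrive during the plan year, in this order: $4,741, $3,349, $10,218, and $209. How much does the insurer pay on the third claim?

Claim 1 ($4,741): $862 to deductible, leaving $3,879; patient's 30% is $1,163.70. Patient owes $2,025.70 (running OOP $2,025.70). Insurer: $4,741 − $2,025.70 = $2,715.30.
Claim 2 ($3,349): 30% coinsurance on $3,349 = $1,004.70. Patient owes $1,004.70 (running OOP $3,030.40). Plan pays $3,349 − $1,004.70 = $2,344.30.
Claim 3 ($10,218): 30% coinsurance on $10,218 = $3,065.40. Adding that to $3,030.40 gives $6,095.80, past the $4,850 cap; patient pays only $4,850 − $3,030.40 = $1,819.60. Insurer: $10,218 − $1,819.60 = $8,398.40.

$8,398.40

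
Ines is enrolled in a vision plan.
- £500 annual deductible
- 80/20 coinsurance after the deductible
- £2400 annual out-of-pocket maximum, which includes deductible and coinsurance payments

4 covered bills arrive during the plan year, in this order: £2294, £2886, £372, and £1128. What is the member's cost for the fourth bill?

£225.60

Claim 1 (£2294): deductible takes £500, £1794 remains; member's 20% is £358.80. Member owes £858.80 (running OOP £858.80).
Claim 2 (£2886): 20% coinsurance on £2886 = £577.20. Member pays £577.20; OOP now £1436.
Claim 3 (£372): deductible already satisfied, so member's share is 20% × £372 = £74.40. Member owes £74.40 (running OOP £1510.40).
Claim 4 (£1128): deductible met; 20% of £1128 = £225.60. Cost to member: £225.60. OOP to date £1736.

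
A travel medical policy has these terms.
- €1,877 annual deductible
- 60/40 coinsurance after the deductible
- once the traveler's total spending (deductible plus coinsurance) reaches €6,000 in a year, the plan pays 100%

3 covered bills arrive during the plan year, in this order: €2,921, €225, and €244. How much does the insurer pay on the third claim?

€146.40

Claim 1 (€2,921): €1,877 finishes the deductible; €1,044 goes to coinsurance; 40% of €1,044 = €417.60. Cost to traveler: €2,294.60. OOP to date €2,294.60. Plan pays €2,921 − €2,294.60 = €626.40.
Claim 2 (€225): 40% coinsurance on €225 = €90. Traveler pays €90; OOP now €2,384.60. Insurer: €225 − €90 = €135.
Claim 3 (€244): 40% coinsurance on €244 = €97.60. Cost to traveler: €97.60. OOP to date €2,482.20. Plan pays €244 − €97.60 = €146.40.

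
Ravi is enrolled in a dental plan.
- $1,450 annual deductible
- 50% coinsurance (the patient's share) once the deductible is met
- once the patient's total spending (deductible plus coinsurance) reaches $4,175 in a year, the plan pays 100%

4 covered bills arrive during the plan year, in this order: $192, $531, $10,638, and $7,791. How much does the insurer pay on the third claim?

#1 ($192): entire amount goes to the deductible. Patient owes $192 (running OOP $192). Plan pays $192 − $192 = $0.
#2 ($531): fully absorbed by the deductible. Patient owes $531 (running OOP $723). Plan pays $531 − $531 = $0.
#3 ($10,638): $727 finishes the deductible; $9,911 goes to coinsurance; 50% of $9,911 = $4,955.50. Together that's $727 + $4,955.50 = $5,682.50. OOP would hit $6,405.50 > $4,175, so the cap limits the patient to $4,175 − $723 = $3,452. Insurer: $10,638 − $3,452 = $7,186.

$7,186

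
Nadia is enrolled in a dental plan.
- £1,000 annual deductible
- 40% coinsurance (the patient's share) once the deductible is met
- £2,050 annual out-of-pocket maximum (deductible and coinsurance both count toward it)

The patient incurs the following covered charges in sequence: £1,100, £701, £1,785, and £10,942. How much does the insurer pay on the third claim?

Bill 1, £1,100: deductible takes £1,000, £100 remains; coinsurance £100 × 40% = £40. Patient owes £1,040 (running OOP £1,040). Insurer: £1,100 − £1,040 = £60.
Bill 2, £701: deductible met; 40% of £701 = £280.40. Cost to patient: £280.40. OOP to date £1,320.40. Insurer: £701 − £280.40 = £420.60.
Bill 3, £1,785: 40% coinsurance on £1,785 = £714. Cost to patient: £714. OOP to date £2,034.40. Insurer: £1,785 − £714 = £1,071.

£1,071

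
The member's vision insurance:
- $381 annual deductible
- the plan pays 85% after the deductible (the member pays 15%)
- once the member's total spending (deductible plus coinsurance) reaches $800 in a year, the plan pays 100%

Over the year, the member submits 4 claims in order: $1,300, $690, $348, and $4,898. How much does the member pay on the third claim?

$52.20

Claim 1 — $1,300: $381 to deductible, leaving $919; coinsurance $919 × 15% = $137.85. Cost to member: $518.85. OOP to date $518.85.
Claim 2 — $690: deductible already satisfied, so member's share is 15% × $690 = $103.50. Member owes $103.50 (running OOP $622.35).
Claim 3 — $348: deductible already satisfied, so member's share is 15% × $348 = $52.20. Member owes $52.20 (running OOP $674.55).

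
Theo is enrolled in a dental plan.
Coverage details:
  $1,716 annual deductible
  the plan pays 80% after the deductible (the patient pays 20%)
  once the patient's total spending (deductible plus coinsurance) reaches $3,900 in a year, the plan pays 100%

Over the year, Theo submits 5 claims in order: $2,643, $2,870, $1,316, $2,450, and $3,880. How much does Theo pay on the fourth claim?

$490

#1 ($2,643): deductible takes $1,716, $927 remains; 20% of $927 = $185.40. Patient pays $1,901.40; OOP now $1,901.40.
#2 ($2,870): deductible met; 20% of $2,870 = $574. Cost to patient: $574. OOP to date $2,475.40.
#3 ($1,316): deductible met; 20% of $1,316 = $263.20. Cost to patient: $263.20. OOP to date $2,738.60.
#4 ($2,450): 20% coinsurance on $2,450 = $490. Patient pays $490; OOP now $3,228.60.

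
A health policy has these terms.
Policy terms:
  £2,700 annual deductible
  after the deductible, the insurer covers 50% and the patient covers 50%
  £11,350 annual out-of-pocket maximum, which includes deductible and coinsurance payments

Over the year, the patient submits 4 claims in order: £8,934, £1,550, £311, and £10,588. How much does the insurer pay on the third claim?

£155.50

Claim 1 — £8,934: deductible takes £2,700, £6,234 remains; patient's 50% is £3,117. Cost to patient: £5,817. OOP to date £5,817. Plan pays £8,934 − £5,817 = £3,117.
Claim 2 — £1,550: deductible met; 50% of £1,550 = £775. Patient owes £775 (running OOP £6,592). Insurer: £1,550 − £775 = £775.
Claim 3 — £311: deductible already satisfied, so patient's share is 50% × £311 = £155.50. Cost to patient: £155.50. OOP to date £6,747.50. Insurer: £311 − £155.50 = £155.50.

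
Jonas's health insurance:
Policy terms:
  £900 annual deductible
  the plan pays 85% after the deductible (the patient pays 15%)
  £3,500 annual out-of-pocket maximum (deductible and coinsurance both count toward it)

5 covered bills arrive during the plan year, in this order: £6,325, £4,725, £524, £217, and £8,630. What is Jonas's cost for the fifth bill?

£966.35

Claim 1 — £6,325: £900 finishes the deductible; £5,425 goes to coinsurance; patient's 15% is £813.75. Patient owes £1,713.75 (running OOP £1,713.75).
Claim 2 — £4,725: deductible met; 15% of £4,725 = £708.75. Patient pays £708.75; OOP now £2,422.50.
Claim 3 — £524: deductible met; 15% of £524 = £78.60. Patient owes £78.60 (running OOP £2,501.10).
Claim 4 — £217: deductible met; 15% of £217 = £32.55. Patient pays £32.55; OOP now £2,533.65.
Claim 5 — £8,630: deductible already satisfied, so patient's share is 15% × £8,630 = £1,294.50. OOP would hit £3,828.15 > £3,500, so the cap limits the patient to £3,500 − £2,533.65 = £966.35.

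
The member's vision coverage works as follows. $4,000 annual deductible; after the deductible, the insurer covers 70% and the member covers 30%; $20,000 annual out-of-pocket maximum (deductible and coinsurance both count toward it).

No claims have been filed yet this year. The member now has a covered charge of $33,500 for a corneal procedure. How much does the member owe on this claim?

$12,850

Deductible not yet touched, so the first $4,000 of the bill goes to the deductible.
The remaining $29,500 (= $33,500 − $4,000) moves to coinsurance.
30% of $29,500 = $8,850 falls to the member.
That puts the member's cost at $4,000 + $8,850 = $12,850 before any cap.
Year-to-date out-of-pocket becomes $0 + $12,850 = $12,850, still under the $20,000 maximum, so no cap applies.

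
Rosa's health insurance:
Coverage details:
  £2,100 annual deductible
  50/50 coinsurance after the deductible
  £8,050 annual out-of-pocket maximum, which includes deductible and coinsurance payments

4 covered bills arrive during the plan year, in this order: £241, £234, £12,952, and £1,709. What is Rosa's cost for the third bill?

£7,288.50

Claim 1 (£241): entire amount goes to the deductible. Cost to patient: £241. OOP to date £241.
Claim 2 (£234): entire amount goes to the deductible. Patient owes £234 (running OOP £475).
Claim 3 (£12,952): deductible takes £1,625, £11,327 remains; 50% of £11,327 = £5,663.50. Patient owes £7,288.50 (running OOP £7,763.50).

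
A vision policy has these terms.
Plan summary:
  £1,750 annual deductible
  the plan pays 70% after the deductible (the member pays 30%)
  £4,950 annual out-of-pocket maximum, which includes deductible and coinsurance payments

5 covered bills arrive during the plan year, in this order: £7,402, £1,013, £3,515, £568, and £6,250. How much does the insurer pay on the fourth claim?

#1 (£7,402): deductible takes £1,750, £5,652 remains; coinsurance £5,652 × 30% = £1,695.60. Member owes £3,445.60 (running OOP £3,445.60). Plan pays £7,402 − £3,445.60 = £3,956.40.
#2 (£1,013): deductible met; 30% of £1,013 = £303.90. Member owes £303.90 (running OOP £3,749.50). Plan pays £1,013 − £303.90 = £709.10.
#3 (£3,515): deductible already satisfied, so member's share is 30% × £3,515 = £1,054.50. Cost to member: £1,054.50. OOP to date £4,804. Insurer: £3,515 − £1,054.50 = £2,460.50.
#4 (£568): deductible already satisfied, so member's share is 30% × £568 = £170.40. That would push OOP to £4,974.40, over the £4,950 cap, so member pays £4,950 − £4,804 = £146. Insurer: £568 − £146 = £422.

£422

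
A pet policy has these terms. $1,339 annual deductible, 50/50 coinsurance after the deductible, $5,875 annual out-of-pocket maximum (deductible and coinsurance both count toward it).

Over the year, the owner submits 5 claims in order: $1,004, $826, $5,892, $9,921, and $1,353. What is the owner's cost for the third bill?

$2,946

Claim 1 ($1,004): all of it applies to the deductible. Owner pays $1,004; OOP now $1,004.
Claim 2 ($826): $335 finishes the deductible; $491 goes to coinsurance; owner's 50% is $245.50. Owner pays $580.50; OOP now $1,584.50.
Claim 3 ($5,892): 50% coinsurance on $5,892 = $2,946. Owner owes $2,946 (running OOP $4,530.50).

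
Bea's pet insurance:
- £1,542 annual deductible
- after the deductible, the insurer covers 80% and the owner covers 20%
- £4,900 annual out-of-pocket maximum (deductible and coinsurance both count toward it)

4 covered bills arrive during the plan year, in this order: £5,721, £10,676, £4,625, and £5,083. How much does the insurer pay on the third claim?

Claim 1 — £5,721: £1,542 to deductible, leaving £4,179; 20% of £4,179 = £835.80. Owner owes £2,377.80 (running OOP £2,377.80). Insurer: £5,721 − £2,377.80 = £3,343.20.
Claim 2 — £10,676: deductible already satisfied, so owner's share is 20% × £10,676 = £2,135.20. Cost to owner: £2,135.20. OOP to date £4,513. Insurer: £10,676 − £2,135.20 = £8,540.80.
Claim 3 — £4,625: deductible already satisfied, so owner's share is 20% × £4,625 = £925. OOP would hit £5,438 > £4,900, so the cap limits the owner to £4,900 − £4,513 = £387. Insurer: £4,625 − £387 = £4,238.

£4,238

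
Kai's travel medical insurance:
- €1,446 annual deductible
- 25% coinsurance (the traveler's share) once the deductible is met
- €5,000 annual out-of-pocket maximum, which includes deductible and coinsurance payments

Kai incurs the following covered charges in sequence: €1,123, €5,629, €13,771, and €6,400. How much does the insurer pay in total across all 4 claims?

Bill 1, €1,123: entire amount goes to the deductible. Traveler pays €1,123; OOP now €1,123. Insurer: €1,123 − €1,123 = €0.
Bill 2, €5,629: €323 to deductible, leaving €5,306; traveler's 25% is €1,326.50. Cost to traveler: €1,649.50. OOP to date €2,772.50. Plan pays €5,629 − €1,649.50 = €3,979.50.
Bill 3, €13,771: deductible already satisfied, so traveler's share is 25% × €13,771 = €3,442.75. That would push OOP to €6,215.25, over the €5,000 cap, so traveler pays €5,000 − €2,772.50 = €2,227.50. Plan pays €13,771 − €2,227.50 = €11,543.50.
Bill 4, €6,400: deductible already satisfied, so traveler's share is 25% × €6,400 = €1,600. OOP would hit €6,600 > €5,000, so the cap limits the traveler to €5,000 − €5,000 = €0. Plan pays €6,400 − €0 = €6,400.
Insurer total = bills − traveler's total = €26,923 − €5,000 = €21,923.

€21,923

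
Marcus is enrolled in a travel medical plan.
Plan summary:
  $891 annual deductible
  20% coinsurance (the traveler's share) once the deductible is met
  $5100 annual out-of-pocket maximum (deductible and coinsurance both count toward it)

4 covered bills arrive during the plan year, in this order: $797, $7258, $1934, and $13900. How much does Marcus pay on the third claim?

Bill 1, $797: all of it applies to the deductible. Cost to traveler: $797. OOP to date $797.
Bill 2, $7258: $94 finishes the deductible; $7164 goes to coinsurance; coinsurance $7164 × 20% = $1432.80. Cost to traveler: $1526.80. OOP to date $2323.80.
Bill 3, $1934: 20% coinsurance on $1934 = $386.80. Traveler owes $386.80 (running OOP $2710.60).

$386.80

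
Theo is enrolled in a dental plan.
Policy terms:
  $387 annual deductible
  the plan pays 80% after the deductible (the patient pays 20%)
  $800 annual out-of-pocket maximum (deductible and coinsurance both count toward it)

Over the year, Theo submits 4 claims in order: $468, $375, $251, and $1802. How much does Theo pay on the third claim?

$50.20

Bill 1, $468: $387 to deductible, leaving $81; coinsurance $81 × 20% = $16.20. Cost to patient: $403.20. OOP to date $403.20.
Bill 2, $375: deductible already satisfied, so patient's share is 20% × $375 = $75. Cost to patient: $75. OOP to date $478.20.
Bill 3, $251: 20% coinsurance on $251 = $50.20. Patient owes $50.20 (running OOP $528.40).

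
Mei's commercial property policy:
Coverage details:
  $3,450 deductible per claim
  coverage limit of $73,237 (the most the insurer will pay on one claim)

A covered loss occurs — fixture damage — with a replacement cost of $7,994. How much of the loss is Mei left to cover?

After the deductible, $7,994 − $3,450 = $4,544 remains.
$4,544 is within the $73,237 limit, so the insurer pays $4,544.
Business's share is the uncovered remainder: $7,994 − $4,544 = $3,450.

$3,450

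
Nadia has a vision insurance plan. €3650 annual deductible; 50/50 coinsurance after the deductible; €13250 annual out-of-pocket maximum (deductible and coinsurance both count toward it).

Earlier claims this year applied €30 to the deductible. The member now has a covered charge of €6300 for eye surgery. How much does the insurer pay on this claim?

€30 of the €3650 deductible is already met, leaving €3620.
That leaves €6300 − €3620 = €2680 for coinsurance.
Coinsurance: €2680 × 50% = €1340.
That puts the member's cost at €3620 + €1340 = €4960 before any cap.
Total out-of-pocket so far would be €30 + €4960 = €4990, below the €13250 cap — no reduction.
Insurer pays the balance: €6300 − €4960 = €1340.

€1340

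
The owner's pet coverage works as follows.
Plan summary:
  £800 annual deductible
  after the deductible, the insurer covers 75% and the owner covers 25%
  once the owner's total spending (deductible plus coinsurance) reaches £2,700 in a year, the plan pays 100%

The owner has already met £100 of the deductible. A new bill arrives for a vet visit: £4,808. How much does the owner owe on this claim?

£100 of the £800 deductible is already met, leaving £700.
After the £700 deductible portion, £4,808 − £700 = £4,108 is subject to coinsurance.
Owner's 25% share of £4,108 is £1,027.
So the owner owes £700 + £1,027 = £1,727 before any cap.
Total out-of-pocket so far would be £100 + £1,727 = £1,827, below the £2,700 cap — no reduction.

£1,727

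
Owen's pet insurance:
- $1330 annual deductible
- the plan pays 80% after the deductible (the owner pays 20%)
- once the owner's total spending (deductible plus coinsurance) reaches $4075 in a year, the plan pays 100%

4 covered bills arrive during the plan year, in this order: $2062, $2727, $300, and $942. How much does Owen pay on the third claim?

Bill 1, $2062: $1330 finishes the deductible; $732 goes to coinsurance; coinsurance $732 × 20% = $146.40. Cost to owner: $1476.40. OOP to date $1476.40.
Bill 2, $2727: deductible met; 20% of $2727 = $545.40. Cost to owner: $545.40. OOP to date $2021.80.
Bill 3, $300: 20% coinsurance on $300 = $60. Owner pays $60; OOP now $2081.80.

$60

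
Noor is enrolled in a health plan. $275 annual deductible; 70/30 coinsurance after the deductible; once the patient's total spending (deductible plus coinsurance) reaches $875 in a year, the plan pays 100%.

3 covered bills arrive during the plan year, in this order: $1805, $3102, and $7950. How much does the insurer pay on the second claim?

$2961

#1 ($1805): $275 to deductible, leaving $1530; patient's 30% is $459. Patient owes $734 (running OOP $734). Plan pays $1805 − $734 = $1071.
#2 ($3102): deductible met; 30% of $3102 = $930.60. That would push OOP to $1664.60, over the $875 cap, so patient pays $875 − $734 = $141. Insurer: $3102 − $141 = $2961.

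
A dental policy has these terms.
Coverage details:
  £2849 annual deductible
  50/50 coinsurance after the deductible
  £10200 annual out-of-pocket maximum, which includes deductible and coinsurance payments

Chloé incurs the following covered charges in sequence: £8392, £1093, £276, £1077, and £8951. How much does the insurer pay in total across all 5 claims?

£9589

#1 (£8392): £2849 finishes the deductible; £5543 goes to coinsurance; coinsurance £5543 × 50% = £2771.50. Patient owes £5620.50 (running OOP £5620.50). Plan pays £8392 − £5620.50 = £2771.50.
#2 (£1093): deductible met; 50% of £1093 = £546.50. Patient pays £546.50; OOP now £6167. Plan pays £1093 − £546.50 = £546.50.
#3 (£276): 50% coinsurance on £276 = £138. Cost to patient: £138. OOP to date £6305. Plan pays £276 − £138 = £138.
#4 (£1077): 50% coinsurance on £1077 = £538.50. Patient pays £538.50; OOP now £6843.50. Plan pays £1077 − £538.50 = £538.50.
#5 (£8951): deductible met; 50% of £8951 = £4475.50. Adding that to £6843.50 gives £11319, past the £10200 cap; patient pays only £10200 − £6843.50 = £3356.50. Insurer: £8951 − £3356.50 = £5594.50.
Insurer total = bills − patient's total = £19789 − £10200 = £9589.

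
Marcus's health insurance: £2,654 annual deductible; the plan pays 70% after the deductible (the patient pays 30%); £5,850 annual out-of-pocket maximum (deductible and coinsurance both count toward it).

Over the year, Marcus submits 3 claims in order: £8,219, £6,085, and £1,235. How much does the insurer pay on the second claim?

£4,558.50

Claim 1 (£8,219): £2,654 finishes the deductible; £5,565 goes to coinsurance; patient's 30% is £1,669.50. Patient pays £4,323.50; OOP now £4,323.50. Insurer: £8,219 − £4,323.50 = £3,895.50.
Claim 2 (£6,085): deductible already satisfied, so patient's share is 30% × £6,085 = £1,825.50. That would push OOP to £6,149, over the £5,850 cap, so patient pays £5,850 − £4,323.50 = £1,526.50. Insurer: £6,085 − £1,526.50 = £4,558.50.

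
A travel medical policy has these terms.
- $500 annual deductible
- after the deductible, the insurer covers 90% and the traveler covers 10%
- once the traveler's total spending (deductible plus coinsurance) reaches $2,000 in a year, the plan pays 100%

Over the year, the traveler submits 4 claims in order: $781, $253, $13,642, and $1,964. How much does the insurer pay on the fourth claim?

$1,881.60

Claim 1 — $781: deductible takes $500, $281 remains; coinsurance $281 × 10% = $28.10. Cost to traveler: $528.10. OOP to date $528.10. Plan pays $781 − $528.10 = $252.90.
Claim 2 — $253: deductible already satisfied, so traveler's share is 10% × $253 = $25.30. Traveler pays $25.30; OOP now $553.40. Insurer: $253 − $25.30 = $227.70.
Claim 3 — $13,642: deductible met; 10% of $13,642 = $1,364.20. Traveler owes $1,364.20 (running OOP $1,917.60). Insurer: $13,642 − $1,364.20 = $12,277.80.
Claim 4 — $1,964: 10% coinsurance on $1,964 = $196.40. Adding that to $1,917.60 gives $2,114, past the $2,000 cap; traveler pays only $2,000 − $1,917.60 = $82.40. Insurer: $1,964 − $82.40 = $1,881.60.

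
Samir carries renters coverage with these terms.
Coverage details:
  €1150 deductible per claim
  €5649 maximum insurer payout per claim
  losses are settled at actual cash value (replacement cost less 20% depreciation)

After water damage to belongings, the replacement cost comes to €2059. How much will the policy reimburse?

€497.20

At 20% depreciation, ACV = €2059 − €411.80 = €1647.20.
After the deductible, €1647.20 − €1150 = €497.20 remains.
€497.20 ≤ €5649, so the limit doesn't bind; insurer pays €497.20.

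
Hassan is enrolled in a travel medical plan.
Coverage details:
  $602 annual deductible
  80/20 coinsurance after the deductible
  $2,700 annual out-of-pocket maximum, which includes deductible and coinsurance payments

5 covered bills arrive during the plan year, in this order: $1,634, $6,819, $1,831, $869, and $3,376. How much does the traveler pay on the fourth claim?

$161.60

Bill 1, $1,634: deductible takes $602, $1,032 remains; traveler's 20% is $206.40. Cost to traveler: $808.40. OOP to date $808.40.
Bill 2, $6,819: 20% coinsurance on $6,819 = $1,363.80. Traveler pays $1,363.80; OOP now $2,172.20.
Bill 3, $1,831: 20% coinsurance on $1,831 = $366.20. Traveler owes $366.20 (running OOP $2,538.40).
Bill 4, $869: deductible met; 20% of $869 = $173.80. OOP would hit $2,712.20 > $2,700, so the cap limits the traveler to $2,700 − $2,538.40 = $161.60.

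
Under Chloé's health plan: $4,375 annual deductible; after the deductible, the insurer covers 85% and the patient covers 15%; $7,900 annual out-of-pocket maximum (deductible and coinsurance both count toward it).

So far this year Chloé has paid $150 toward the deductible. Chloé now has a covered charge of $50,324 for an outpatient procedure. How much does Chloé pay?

$7,750

Remaining deductible: $4,375 − $150 = $4,225.
The remaining $46,099 (= $50,324 − $4,225) moves to coinsurance.
15% of $46,099 = $6,914.85 falls to the patient.
So the patient owes $4,225 + $6,914.85 = $11,139.85 before any cap.
Adding $11,139.85 to the $150 already spent would give $11,289.85, which exceeds the $7,900 cap; the patient pays just $7,900 − $150 = $7,750.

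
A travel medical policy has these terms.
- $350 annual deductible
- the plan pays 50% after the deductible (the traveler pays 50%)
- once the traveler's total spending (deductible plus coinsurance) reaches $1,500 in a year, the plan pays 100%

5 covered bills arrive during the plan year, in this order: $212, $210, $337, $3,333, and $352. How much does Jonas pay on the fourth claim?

Claim 1 — $212: fully absorbed by the deductible. Traveler owes $212 (running OOP $212).
Claim 2 — $210: $138 to deductible, leaving $72; coinsurance $72 × 50% = $36. Cost to traveler: $174. OOP to date $386.
Claim 3 — $337: 50% coinsurance on $337 = $168.50. Traveler owes $168.50 (running OOP $554.50).
Claim 4 — $3,333: deductible met; 50% of $3,333 = $1,666.50. OOP would hit $2,221 > $1,500, so the cap limits the traveler to $1,500 − $554.50 = $945.50.

$945.50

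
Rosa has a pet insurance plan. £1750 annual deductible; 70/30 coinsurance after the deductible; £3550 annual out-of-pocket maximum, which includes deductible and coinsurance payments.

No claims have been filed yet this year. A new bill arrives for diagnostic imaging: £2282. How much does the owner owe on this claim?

Nothing has been paid toward the £1750 deductible, so the first £1750 of this charge is applied there.
After the £1750 deductible portion, £2282 − £1750 = £532 is subject to coinsurance.
30% of £532 = £159.60 falls to the owner.
Owner responsibility before any cap: £1750 + £159.60 = £1909.60.
Cumulative spending £0 + £1909.60 = £1909.60 stays under the £3550 maximum.

£1909.60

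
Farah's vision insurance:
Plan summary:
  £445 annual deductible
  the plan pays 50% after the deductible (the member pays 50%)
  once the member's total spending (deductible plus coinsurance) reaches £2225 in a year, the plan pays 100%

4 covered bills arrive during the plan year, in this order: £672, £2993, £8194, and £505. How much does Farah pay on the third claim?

Bill 1, £672: £445 to deductible, leaving £227; coinsurance £227 × 50% = £113.50. Member pays £558.50; OOP now £558.50.
Bill 2, £2993: 50% coinsurance on £2993 = £1496.50. Member pays £1496.50; OOP now £2055.
Bill 3, £8194: 50% coinsurance on £8194 = £4097. Adding that to £2055 gives £6152, past the £2225 cap; member pays only £2225 − £2055 = £170.

£170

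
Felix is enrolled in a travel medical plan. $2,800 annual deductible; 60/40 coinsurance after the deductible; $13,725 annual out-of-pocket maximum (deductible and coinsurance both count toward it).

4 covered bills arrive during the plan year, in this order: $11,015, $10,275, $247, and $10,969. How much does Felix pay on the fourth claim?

$3,430.20

Bill 1, $11,015: deductible takes $2,800, $8,215 remains; coinsurance $8,215 × 40% = $3,286. Cost to traveler: $6,086. OOP to date $6,086.
Bill 2, $10,275: deductible already satisfied, so traveler's share is 40% × $10,275 = $4,110. Traveler owes $4,110 (running OOP $10,196).
Bill 3, $247: deductible already satisfied, so traveler's share is 40% × $247 = $98.80. Cost to traveler: $98.80. OOP to date $10,294.80.
Bill 4, $10,969: deductible already satisfied, so traveler's share is 40% × $10,969 = $4,387.60. Adding that to $10,294.80 gives $14,682.40, past the $13,725 cap; traveler pays only $13,725 − $10,294.80 = $3,430.20.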